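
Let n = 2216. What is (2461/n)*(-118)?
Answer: -145199/1108 ≈ -131.05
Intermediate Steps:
(2461/n)*(-118) = (2461/2216)*(-118) = -145199/1108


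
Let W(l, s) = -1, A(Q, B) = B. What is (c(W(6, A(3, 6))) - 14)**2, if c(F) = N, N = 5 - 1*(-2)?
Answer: 49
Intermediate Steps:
N = 7 (N = 5 + 2 = 7)
c(F) = 7
(c(W(6, A(3, 6))) - 14)**2 = (7 - 14)**2 = (-7)**2 = 49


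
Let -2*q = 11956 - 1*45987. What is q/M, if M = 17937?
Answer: 34031/35874 ≈ 0.94863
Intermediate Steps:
q = 34031/2 (q = -(11956 - 1*45987)/2 = -(11956 - 45987)/2 = -½*(-34031) = 34031/2 ≈ 17016.)
q/M = (34031/2)/17937 = (34031/2)*(1/17937) = 34031/35874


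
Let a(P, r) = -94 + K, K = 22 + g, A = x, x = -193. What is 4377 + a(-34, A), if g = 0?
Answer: 4305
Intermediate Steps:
A = -193
K = 22 (K = 22 + 0 = 22)
a(P, r) = -72 (a(P, r) = -94 + 22 = -72)
4377 + a(-34, A) = 4377 - 72 = 4305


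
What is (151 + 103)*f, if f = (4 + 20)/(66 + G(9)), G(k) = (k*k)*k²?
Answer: 2032/2209 ≈ 0.91987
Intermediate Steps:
G(k) = k⁴ (G(k) = k²*k² = k⁴)
f = 8/2209 (f = (4 + 20)/(66 + 9⁴) = 24/(66 + 6561) = 24/6627 = 24*(1/6627) = 8/2209 ≈ 0.0036215)
(151 + 103)*f = (151 + 103)*(8/2209) = 254*(8/2209) = 2032/2209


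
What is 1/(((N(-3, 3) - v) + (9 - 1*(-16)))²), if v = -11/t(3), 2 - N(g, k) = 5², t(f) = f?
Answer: 9/289 ≈ 0.031142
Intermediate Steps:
N(g, k) = -23 (N(g, k) = 2 - 1*5² = 2 - 1*25 = 2 - 25 = -23)
v = -11/3 ≈ -3.6667
1/(((N(-3, 3) - v) + (9 - 1*(-16)))²) = 1/(((-23 - 1*(-11/3)) + (9 - 1*(-16)))²) = 1/(((-23 + 11/3) + (9 + 16))²) = 1/((-58/3 + 25)²) = 1/((17/3)²) = 1/(289/9) = 9/289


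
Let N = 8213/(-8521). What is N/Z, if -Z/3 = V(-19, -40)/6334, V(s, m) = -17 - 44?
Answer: -52021142/1559343 ≈ -33.361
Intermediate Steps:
V(s, m) = -61
N = -8213/8521 (N = 8213*(-1/8521) = -8213/8521 ≈ -0.96385)
Z = 183/6334 (Z = -(-183)/6334 = -3*(-61/6334) = 183/6334 ≈ 0.028892)
N/Z = -8213/(8521*183/6334) = -8213/8521*6334/183 = -52021142/1559343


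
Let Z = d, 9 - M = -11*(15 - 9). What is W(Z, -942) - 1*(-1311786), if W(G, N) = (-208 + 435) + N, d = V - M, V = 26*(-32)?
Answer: 1311071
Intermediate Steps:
V = -832
M = 75 (M = 9 - (-11)*(15 - 9) = 9 - (-11)*6 = 9 - 1*(-66) = 9 + 66 = 75)
d = -907 (d = -832 - 1*75 = -832 - 75 = -907)
Z = -907
W(G, N) = 227 + N
W(Z, -942) - 1*(-1311786) = (227 - 942) - 1*(-1311786) = -715 + 1311786 = 1311071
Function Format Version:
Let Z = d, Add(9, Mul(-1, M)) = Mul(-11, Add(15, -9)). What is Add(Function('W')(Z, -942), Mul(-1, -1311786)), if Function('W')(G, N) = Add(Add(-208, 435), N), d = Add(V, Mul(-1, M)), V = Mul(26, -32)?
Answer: 1311071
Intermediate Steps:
V = -832
M = 75 (M = Add(9, Mul(-1, Mul(-11, Add(15, -9)))) = Add(9, Mul(-1, Mul(-11, 6))) = Add(9, Mul(-1, -66)) = Add(9, 66) = 75)
d = -907 (d = Add(-832, Mul(-1, 75)) = Add(-832, -75) = -907)
Z = -907
Function('W')(G, N) = Add(227, N)
Add(Function('W')(Z, -942), Mul(-1, -1311786)) = Add(Add(227, -942), Mul(-1, -1311786)) = Add(-715, 1311786) = 1311071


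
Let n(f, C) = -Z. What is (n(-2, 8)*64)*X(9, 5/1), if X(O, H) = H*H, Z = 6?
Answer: -9600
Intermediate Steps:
X(O, H) = H²
n(f, C) = -6 (n(f, C) = -1*6 = -6)
(n(-2, 8)*64)*X(9, 5/1) = (-6*64)*(5/1)² = -384*(5*1)² = -384*5² = -384*25 = -9600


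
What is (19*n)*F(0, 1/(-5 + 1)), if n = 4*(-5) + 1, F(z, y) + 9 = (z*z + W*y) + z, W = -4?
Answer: 2888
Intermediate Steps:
F(z, y) = -9 + z + z**2 - 4*y (F(z, y) = -9 + ((z*z - 4*y) + z) = -9 + ((z**2 - 4*y) + z) = -9 + (z + z**2 - 4*y) = -9 + z + z**2 - 4*y)
n = -19 (n = -20 + 1 = -19)
(19*n)*F(0, 1/(-5 + 1)) = (19*(-19))*(-9 + 0 + 0**2 - 4/(-5 + 1)) = -361*(-9 + 0 + 0 - 4/(-4)) = -361*(-9 + 0 + 0 - 4*(-1/4)) = -361*(-9 + 0 + 0 + 1) = -361*(-8) = 2888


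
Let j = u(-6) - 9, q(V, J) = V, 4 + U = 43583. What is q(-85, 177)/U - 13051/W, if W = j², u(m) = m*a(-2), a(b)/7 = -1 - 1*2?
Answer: -569913094/596552931 ≈ -0.95534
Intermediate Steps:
U = 43579 (U = -4 + 43583 = 43579)
a(b) = -21 (a(b) = 7*(-1 - 1*2) = 7*(-1 - 2) = 7*(-3) = -21)
u(m) = -21*m (u(m) = m*(-21) = -21*m)
j = 117 (j = -21*(-6) - 9 = 126 - 9 = 117)
W = 13689 (W = 117² = 13689)
q(-85, 177)/U - 13051/W = -85/43579 - 13051/13689 = -569913094/596552931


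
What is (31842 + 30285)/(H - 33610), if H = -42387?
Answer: -62127/75997 ≈ -0.81749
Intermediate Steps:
(31842 + 30285)/(H - 33610) = (31842 + 30285)/(-42387 - 33610) = 62127/(-75997) = 62127*(-1/75997) = -62127/75997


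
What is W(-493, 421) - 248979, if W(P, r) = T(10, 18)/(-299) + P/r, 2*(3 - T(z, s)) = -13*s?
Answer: -31341425468/125879 ≈ -2.4898e+5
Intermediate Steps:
T(z, s) = 3 + 13*s/2 (T(z, s) = 3 - (-13)*s/2 = 3 + 13*s/2)
W(P, r) = -120/299 + P/r (W(P, r) = (3 + (13/2)*18)/(-299) + P/r = (3 + 117)*(-1/299) + P/r = 120*(-1/299) + P/r = -120/299 + P/r)
W(-493, 421) - 248979 = (-120/299 - 493/421) - 248979 = -197927/125879 - 248979 = -31341425468/125879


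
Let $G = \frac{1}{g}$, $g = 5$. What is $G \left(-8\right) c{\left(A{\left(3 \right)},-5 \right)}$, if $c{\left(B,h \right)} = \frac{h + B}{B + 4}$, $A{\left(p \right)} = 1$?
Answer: $\frac{32}{25} \approx 1.28$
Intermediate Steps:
$c{\left(B,h \right)} = \frac{B + h}{4 + B}$
$G = \frac{1}{5} \approx 0.2$
$G \left(-8\right) c{\left(A{\left(3 \right)},-5 \right)} = \frac{1}{5} \left(-8\right) \frac{1 - 5}{4 + 1} = - \frac{8 \cdot \frac{1}{5} \left(-4\right)}{5} = \left(- \frac{8}{5}\right) \left(- \frac{4}{5}\right) = \frac{32}{25}$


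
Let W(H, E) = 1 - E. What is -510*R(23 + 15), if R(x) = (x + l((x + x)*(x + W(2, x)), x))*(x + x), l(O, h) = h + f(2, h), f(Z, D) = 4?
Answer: -3100800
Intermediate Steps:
l(O, h) = 4 + h (l(O, h) = h + 4 = 4 + h)
R(x) = 2*x*(4 + 2*x) (R(x) = (x + (4 + x))*(x + x) = (4 + 2*x)*(2*x) = 2*x*(4 + 2*x))
-510*R(23 + 15) = -2040*(23 + 15)*(2 + (23 + 15)) = -2040*38*(2 + 38) = -2040*38*40 = -510*6080 = -3100800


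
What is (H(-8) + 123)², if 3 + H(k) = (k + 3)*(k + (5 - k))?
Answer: 9025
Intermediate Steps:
H(k) = 12 + 5*k (H(k) = -3 + (k + 3)*(k + (5 - k)) = -3 + (3 + k)*5 = -3 + (15 + 5*k) = 12 + 5*k)
(H(-8) + 123)² = ((12 + 5*(-8)) + 123)² = ((12 - 40) + 123)² = (-28 + 123)² = 95² = 9025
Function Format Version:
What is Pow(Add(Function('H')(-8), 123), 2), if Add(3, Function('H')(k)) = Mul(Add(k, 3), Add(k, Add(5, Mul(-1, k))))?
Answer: 9025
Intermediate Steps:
Function('H')(k) = Add(12, Mul(5, k)) (Function('H')(k) = Add(-3, Mul(Add(k, 3), Add(k, Add(5, Mul(-1, k))))) = Add(-3, Mul(Add(3, k), 5)) = Add(-3, Add(15, Mul(5, k))) = Add(12, Mul(5, k)))
Pow(Add(Function('H')(-8), 123), 2) = Pow(Add(Add(12, Mul(5, -8)), 123), 2) = Pow(Add(Add(12, -40), 123), 2) = Pow(Add(-28, 123), 2) = Pow(95, 2) = 9025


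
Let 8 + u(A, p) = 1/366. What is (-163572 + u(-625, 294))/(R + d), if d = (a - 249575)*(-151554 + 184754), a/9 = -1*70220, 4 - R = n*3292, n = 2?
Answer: 59870279/10711953524280 ≈ 5.5891e-6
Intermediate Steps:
u(A, p) = -2927/366 (u(A, p) = -8 + 1/366 = -2927/366)
R = -6580 (R = 4 - 2*3292 = 4 - 1*6584 = 4 - 6584 = -6580)
a = -631980 (a = 9*(-1*70220) = 9*(-70220) = -631980)
d = -29267626000 (d = (-631980 - 249575)*(-151554 + 184754) = -881555*33200 = -29267626000)
(-163572 + u(-625, 294))/(R + d) = (-163572 - 2927/366)/(-6580 - 29267626000) = -59870279/366/(-29267632580) = -59870279/366*(-1/29267632580) = 59870279/10711953524280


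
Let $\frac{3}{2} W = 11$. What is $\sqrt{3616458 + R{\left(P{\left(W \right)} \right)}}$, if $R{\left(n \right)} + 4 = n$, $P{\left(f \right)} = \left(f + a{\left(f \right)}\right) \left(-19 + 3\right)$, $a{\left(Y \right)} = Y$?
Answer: $\frac{\sqrt{32545974}}{3} \approx 1901.6$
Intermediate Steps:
$W = \frac{22}{3}$ ($W = \frac{2}{3} \cdot 11 = \frac{22}{3} \approx 7.3333$)
$P{\left(f \right)} = - 32 f$ ($P{\left(f \right)} = \left(f + f\right) \left(-19 + 3\right) = 2 f \left(-16\right) = - 32 f$)
$R{\left(n \right)} = -4 + n$
$\sqrt{3616458 + R{\left(P{\left(W \right)} \right)}} = \sqrt{3616458 - \frac{716}{3}} = \sqrt{\frac{10848658}{3}} = \frac{\sqrt{32545974}}{3}$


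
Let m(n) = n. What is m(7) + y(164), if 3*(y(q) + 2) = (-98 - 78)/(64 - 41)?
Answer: 169/69 ≈ 2.4493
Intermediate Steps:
y(q) = -314/69 (y(q) = -2 + ((-98 - 78)/(64 - 41))/3 = -2 + (-176/23)/3 = -2 + (-176*1/23)/3 = -2 + (⅓)*(-176/23) = -2 - 176/69 = -314/69)
m(7) + y(164) = 7 - 314/69 = 169/69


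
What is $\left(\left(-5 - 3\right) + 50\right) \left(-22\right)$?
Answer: $-924$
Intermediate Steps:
$\left(\left(-5 - 3\right) + 50\right) \left(-22\right) = \left(-8 + 50\right) \left(-22\right) = 42 \left(-22\right) = -924$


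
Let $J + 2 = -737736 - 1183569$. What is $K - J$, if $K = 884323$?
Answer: $2805630$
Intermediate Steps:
$J = -1921307$ ($J = -2 - 1921305 = -1921307$)
$K - J = 884323 - -1921307 = 884323 + 1921307 = 2805630$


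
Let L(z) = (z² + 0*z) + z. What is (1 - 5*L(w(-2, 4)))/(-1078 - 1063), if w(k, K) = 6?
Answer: 209/2141 ≈ 0.097618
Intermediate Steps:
L(z) = z + z² (L(z) = (z² + 0) + z = z² + z = z + z²)
(1 - 5*L(w(-2, 4)))/(-1078 - 1063) = (1 - 30*(1 + 6))/(-1078 - 1063) = (1 - 30*7)/(-2141) = (1 - 5*42)*(-1/2141) = (1 - 210)*(-1/2141) = -209*(-1/2141) = 209/2141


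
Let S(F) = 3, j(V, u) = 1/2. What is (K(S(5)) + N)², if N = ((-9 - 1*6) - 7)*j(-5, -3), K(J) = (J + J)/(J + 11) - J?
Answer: 9025/49 ≈ 184.18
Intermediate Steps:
j(V, u) = ½
K(J) = -J + 2*J/(11 + J) (K(J) = (2*J)/(11 + J) - J = 2*J/(11 + J) - J = -J + 2*J/(11 + J))
N = -11 (N = ((-9 - 1*6) - 7)*(½) = ((-9 - 6) - 7)*(½) = (-15 - 7)*(½) = -22*½ = -11)
(K(S(5)) + N)² = (-1*3*(9 + 3)/(11 + 3) - 11)² = (-1*3*12/14 - 11)² = (-1*3*1/14*12 - 11)² = (-18/7 - 11)² = (-95/7)² = 9025/49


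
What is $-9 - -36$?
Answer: $27$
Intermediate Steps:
$-9 - -36 = -9 + 36 = 27$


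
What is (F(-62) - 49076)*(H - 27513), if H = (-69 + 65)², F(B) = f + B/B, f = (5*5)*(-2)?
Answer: 1350790125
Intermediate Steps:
f = -50 (f = 25*(-2) = -50)
F(B) = -49 (F(B) = -50 + B/B = -50 + 1 = -49)
H = 16 (H = (-4)² = 16)
(F(-62) - 49076)*(H - 27513) = (-49 - 49076)*(16 - 27513) = -49125*(-27497) = 1350790125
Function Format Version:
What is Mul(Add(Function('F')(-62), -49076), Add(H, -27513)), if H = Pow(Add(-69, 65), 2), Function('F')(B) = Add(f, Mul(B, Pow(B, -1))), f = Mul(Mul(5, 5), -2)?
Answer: 1350790125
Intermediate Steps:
f = -50 (f = Mul(25, -2) = -50)
Function('F')(B) = -49 (Function('F')(B) = Add(-50, Mul(B, Pow(B, -1))) = Add(-50, 1) = -49)
H = 16 (H = Pow(-4, 2) = 16)
Mul(Add(Function('F')(-62), -49076), Add(H, -27513)) = Mul(Add(-49, -49076), Add(16, -27513)) = Mul(-49125, -27497) = 1350790125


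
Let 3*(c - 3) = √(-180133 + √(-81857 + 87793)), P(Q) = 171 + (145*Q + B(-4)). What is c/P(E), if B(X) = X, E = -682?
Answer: -3/98723 - I*√(180133 - 4*√371)/296169 ≈ -3.0388e-5 - 0.0014327*I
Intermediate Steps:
P(Q) = 167 + 145*Q (P(Q) = 171 + (145*Q - 4) = 171 + (-4 + 145*Q) = 167 + 145*Q)
c = 3 + √(-180133 + 4*√371)/3 (c = 3 + √(-180133 + √(-81857 + 87793))/3 = 3 + √(-180133 + √5936)/3 = 3 + √(-180133 + 4*√371)/3 ≈ 3.0 + 141.44*I)
c/P(E) = (3 + √(-180133 + 4*√371)/3)/(167 + 145*(-682)) = (3 + √(-180133 + 4*√371)/3)/(167 - 98890) = (3 + √(-180133 + 4*√371)/3)/(-98723) = (3 + √(-180133 + 4*√371)/3)*(-1/98723) = -3/98723 - √(-180133 + 4*√371)/296169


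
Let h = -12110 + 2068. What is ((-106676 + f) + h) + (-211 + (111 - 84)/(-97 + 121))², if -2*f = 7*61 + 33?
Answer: -4665631/64 ≈ -72901.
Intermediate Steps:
h = -10042
f = -230 (f = -(7*61 + 33)/2 = -(427 + 33)/2 = -½*460 = -230)
((-106676 + f) + h) + (-211 + (111 - 84)/(-97 + 121))² = ((-106676 - 230) - 10042) + (-211 + (111 - 84)/(-97 + 121))² = (-106906 - 10042) + (-211 + 27/24)² = -116948 + (-211 + 27*(1/24))² = -116948 + (-211 + 9/8)² = -116948 + (-1679/8)² = -116948 + 2819041/64 = -4665631/64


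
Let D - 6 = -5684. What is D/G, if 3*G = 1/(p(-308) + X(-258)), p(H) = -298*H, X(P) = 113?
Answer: -1565373498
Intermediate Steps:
D = -5678 (D = 6 - 5684 = -5678)
G = 1/275691 (G = 1/(3*(-298*(-308) + 113)) = 1/(3*(91784 + 113)) = (⅓)/91897 = (⅓)*(1/91897) = 1/275691 ≈ 3.6273e-6)
D/G = -5678/1/275691 = -5678*275691 = -1565373498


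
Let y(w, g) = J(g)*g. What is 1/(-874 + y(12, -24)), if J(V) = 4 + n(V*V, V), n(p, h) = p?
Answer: -1/14794 ≈ -6.7595e-5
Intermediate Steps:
J(V) = 4 + V² (J(V) = 4 + V*V = 4 + V²)
y(w, g) = g*(4 + g²) (y(w, g) = (4 + g²)*g = g*(4 + g²))
1/(-874 + y(12, -24)) = 1/(-874 - 24*(4 + (-24)²)) = 1/(-874 - 24*(4 + 576)) = 1/(-874 - 24*580) = 1/(-874 - 13920) = 1/(-14794) = -1/14794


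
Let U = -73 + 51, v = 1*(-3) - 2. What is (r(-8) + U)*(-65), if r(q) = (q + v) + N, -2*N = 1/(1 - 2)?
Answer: 4485/2 ≈ 2242.5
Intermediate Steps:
v = -5 (v = -3 - 2 = -5)
N = 1/2 (N = -1/(2*(1 - 2)) = -1/2/(-1) = -1/2*(-1) = 1/2 ≈ 0.50000)
U = -22
r(q) = -9/2 + q (r(q) = (q - 5) + 1/2 = (-5 + q) + 1/2 = -9/2 + q)
(r(-8) + U)*(-65) = ((-9/2 - 8) - 22)*(-65) = (-25/2 - 22)*(-65) = -69/2*(-65) = 4485/2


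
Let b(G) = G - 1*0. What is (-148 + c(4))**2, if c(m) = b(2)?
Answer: 21316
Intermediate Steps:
b(G) = G (b(G) = G + 0 = G)
c(m) = 2
(-148 + c(4))**2 = (-148 + 2)**2 = (-146)**2 = 21316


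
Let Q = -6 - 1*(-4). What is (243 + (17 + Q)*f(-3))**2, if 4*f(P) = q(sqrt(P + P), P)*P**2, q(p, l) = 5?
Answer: 2712609/16 ≈ 1.6954e+5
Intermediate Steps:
Q = -2 (Q = -6 + 4 = -2)
f(P) = 5*P**2/4 (f(P) = (5*P**2)/4 = 5*P**2/4)
(243 + (17 + Q)*f(-3))**2 = (243 + (17 - 2)*((5/4)*(-3)**2))**2 = (243 + 15*((5/4)*9))**2 = (243 + 15*(45/4))**2 = (243 + 675/4)**2 = (1647/4)**2 = 2712609/16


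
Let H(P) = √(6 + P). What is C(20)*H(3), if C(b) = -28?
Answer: -84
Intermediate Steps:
C(20)*H(3) = -28*√(6 + 3) = -28*√9 = -28*3 = -84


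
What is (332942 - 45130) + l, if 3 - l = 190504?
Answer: 97311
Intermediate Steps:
l = -190501 (l = 3 - 1*190504 = 3 - 190504 = -190501)
(332942 - 45130) + l = (332942 - 45130) - 190501 = 287812 - 190501 = 97311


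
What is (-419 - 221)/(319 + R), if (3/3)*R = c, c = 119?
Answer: -320/219 ≈ -1.4612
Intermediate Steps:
R = 119
(-419 - 221)/(319 + R) = (-419 - 221)/(319 + 119) = -640/438 = -640*1/438 = -320/219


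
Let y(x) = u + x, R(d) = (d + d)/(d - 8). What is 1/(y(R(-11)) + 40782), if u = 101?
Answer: 19/776799 ≈ 2.4459e-5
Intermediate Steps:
R(d) = 2*d/(-8 + d) (R(d) = (2*d)/(-8 + d) = 2*d/(-8 + d))
y(x) = 101 + x
1/(y(R(-11)) + 40782) = 1/((101 + 2*(-11)/(-8 - 11)) + 40782) = 1/((101 + 2*(-11)/(-19)) + 40782) = 1/((101 + 2*(-11)*(-1/19)) + 40782) = 1/((101 + 22/19) + 40782) = 1/(1941/19 + 40782) = 1/(776799/19) = 19/776799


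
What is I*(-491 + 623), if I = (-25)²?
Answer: 82500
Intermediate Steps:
I = 625
I*(-491 + 623) = 625*(-491 + 623) = 625*132 = 82500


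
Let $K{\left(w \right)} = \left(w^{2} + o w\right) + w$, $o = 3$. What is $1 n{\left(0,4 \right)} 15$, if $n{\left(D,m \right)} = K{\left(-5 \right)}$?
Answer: $75$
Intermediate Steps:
$K{\left(w \right)} = w^{2} + 4 w$ ($K{\left(w \right)} = \left(w^{2} + 3 w\right) + w = w^{2} + 4 w$)
$n{\left(D,m \right)} = 5$ ($n{\left(D,m \right)} = - 5 \left(4 - 5\right) = \left(-5\right) \left(-1\right) = 5$)
$1 n{\left(0,4 \right)} 15 = 1 \cdot 5 \cdot 15 = 5 \cdot 15 = 75$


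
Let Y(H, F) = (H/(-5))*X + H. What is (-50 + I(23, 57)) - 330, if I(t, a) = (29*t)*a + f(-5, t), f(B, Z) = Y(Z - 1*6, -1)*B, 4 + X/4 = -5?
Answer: 36942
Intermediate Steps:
X = -36 (X = -16 + 4*(-5) = -16 - 20 = -36)
Y(H, F) = 41*H/5 (Y(H, F) = (H/(-5))*(-36) + H = (H*(-⅕))*(-36) + H = -H/5*(-36) + H = 36*H/5 + H = 41*H/5)
f(B, Z) = B*(-246/5 + 41*Z/5) (f(B, Z) = (41*(Z - 1*6)/5)*B = (41*(Z - 6)/5)*B = (41*(-6 + Z)/5)*B = (-246/5 + 41*Z/5)*B = B*(-246/5 + 41*Z/5))
I(t, a) = 246 - 41*t + 29*a*t (I(t, a) = (29*t)*a + (41/5)*(-5)*(-6 + t) = 29*a*t + (246 - 41*t) = 246 - 41*t + 29*a*t)
(-50 + I(23, 57)) - 330 = (-50 + (246 - 41*23 + 29*57*23)) - 330 = (-50 + (246 - 943 + 38019)) - 330 = (-50 + 37322) - 330 = 37272 - 330 = 36942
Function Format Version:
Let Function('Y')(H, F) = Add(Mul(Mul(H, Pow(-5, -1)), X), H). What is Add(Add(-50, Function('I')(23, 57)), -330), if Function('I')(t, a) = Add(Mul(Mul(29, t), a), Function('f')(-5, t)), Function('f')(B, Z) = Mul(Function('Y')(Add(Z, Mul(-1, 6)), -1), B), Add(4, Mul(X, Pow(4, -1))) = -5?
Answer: 36942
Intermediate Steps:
X = -36 (X = Add(-16, Mul(4, -5)) = Add(-16, -20) = -36)
Function('Y')(H, F) = Mul(Rational(41, 5), H) (Function('Y')(H, F) = Add(Mul(Mul(H, Pow(-5, -1)), -36), H) = Add(Mul(Mul(H, Rational(-1, 5)), -36), H) = Add(Mul(Mul(Rational(-1, 5), H), -36), H) = Add(Mul(Rational(36, 5), H), H) = Mul(Rational(41, 5), H))
Function('f')(B, Z) = Mul(B, Add(Rational(-246, 5), Mul(Rational(41, 5), Z))) (Function('f')(B, Z) = Mul(Mul(Rational(41, 5), Add(Z, Mul(-1, 6))), B) = Mul(Mul(Rational(41, 5), Add(Z, -6)), B) = Mul(Mul(Rational(41, 5), Add(-6, Z)), B) = Mul(Add(Rational(-246, 5), Mul(Rational(41, 5), Z)), B) = Mul(B, Add(Rational(-246, 5), Mul(Rational(41, 5), Z))))
Function('I')(t, a) = Add(246, Mul(-41, t), Mul(29, a, t)) (Function('I')(t, a) = Add(Mul(Mul(29, t), a), Mul(Rational(41, 5), -5, Add(-6, t))) = Add(Mul(29, a, t), Add(246, Mul(-41, t))) = Add(246, Mul(-41, t), Mul(29, a, t)))
Add(Add(-50, Function('I')(23, 57)), -330) = Add(Add(-50, Add(246, Mul(-41, 23), Mul(29, 57, 23))), -330) = Add(Add(-50, Add(246, -943, 38019)), -330) = Add(Add(-50, 37322), -330) = Add(37272, -330) = 36942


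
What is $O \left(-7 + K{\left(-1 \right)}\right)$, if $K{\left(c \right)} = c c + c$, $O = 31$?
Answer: $-217$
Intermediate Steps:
$K{\left(c \right)} = c + c^{2}$ ($K{\left(c \right)} = c^{2} + c = c + c^{2}$)
$O \left(-7 + K{\left(-1 \right)}\right) = 31 \left(-7 - \left(1 - 1\right)\right) = 31 \left(-7 - 0\right) = 31 \left(-7 + 0\right) = 31 \left(-7\right) = -217$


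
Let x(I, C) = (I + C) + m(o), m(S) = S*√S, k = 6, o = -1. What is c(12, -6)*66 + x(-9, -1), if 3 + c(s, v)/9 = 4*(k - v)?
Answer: 26720 - I ≈ 26720.0 - 1.0*I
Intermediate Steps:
m(S) = S^(3/2)
x(I, C) = C + I - I (x(I, C) = (I + C) + (-1)^(3/2) = (C + I) - I = C + I - I)
c(s, v) = 189 - 36*v (c(s, v) = -27 + 9*(4*(6 - v)) = -27 + 9*(24 - 4*v) = -27 + (216 - 36*v) = 189 - 36*v)
c(12, -6)*66 + x(-9, -1) = (189 - 36*(-6))*66 + (-1 - 9 - I) = (189 + 216)*66 + (-10 - I) = 405*66 + (-10 - I) = 26730 + (-10 - I) = 26720 - I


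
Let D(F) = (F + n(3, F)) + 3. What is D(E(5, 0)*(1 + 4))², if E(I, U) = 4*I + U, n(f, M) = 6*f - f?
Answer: 13924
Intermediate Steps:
n(f, M) = 5*f
E(I, U) = U + 4*I
D(F) = 18 + F (D(F) = (F + 5*3) + 3 = (F + 15) + 3 = (15 + F) + 3 = 18 + F)
D(E(5, 0)*(1 + 4))² = (18 + (0 + 4*5)*(1 + 4))² = (18 + (0 + 20)*5)² = (18 + 20*5)² = (18 + 100)² = 118² = 13924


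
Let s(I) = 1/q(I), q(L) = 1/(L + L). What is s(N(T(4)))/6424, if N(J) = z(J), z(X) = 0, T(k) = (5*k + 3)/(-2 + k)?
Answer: 0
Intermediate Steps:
q(L) = 1/(2*L)
T(k) = (3 + 5*k)/(-2 + k)
N(J) = 0
s(I) = 2*I (s(I) = 1/(1/(2*I)) = 2*I)
s(N(T(4)))/6424 = (2*0)/6424 = 0*(1/6424) = 0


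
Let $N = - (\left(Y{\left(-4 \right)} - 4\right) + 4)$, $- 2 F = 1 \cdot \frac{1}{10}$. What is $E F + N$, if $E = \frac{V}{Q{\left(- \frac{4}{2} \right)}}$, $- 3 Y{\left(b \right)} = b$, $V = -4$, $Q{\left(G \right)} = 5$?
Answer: $- \frac{97}{75} \approx -1.2933$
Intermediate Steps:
$Y{\left(b \right)} = - \frac{b}{3}$
$F = - \frac{1}{20}$ ($F = - \frac{1 \cdot \frac{1}{10}}{2} = \left(- \frac{1}{2}\right) \frac{1}{10} = - \frac{1}{20} \approx -0.05$)
$N = - \frac{4}{3}$ ($N = - (\left(\left(- \frac{1}{3}\right) \left(-4\right) - 4\right) + 4) = - (\left(\frac{4}{3} - 4\right) + 4) = - (- \frac{8}{3} + 4) = \left(-1\right) \frac{4}{3} = - \frac{4}{3} \approx -1.3333$)
$E = - \frac{4}{5} \approx -0.8$
$E F + N = \left(- \frac{4}{5}\right) \left(- \frac{1}{20}\right) - \frac{4}{3} = \frac{1}{25} - \frac{4}{3} = - \frac{97}{75}$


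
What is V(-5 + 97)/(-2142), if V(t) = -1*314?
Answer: 157/1071 ≈ 0.14659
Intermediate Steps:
V(t) = -314
V(-5 + 97)/(-2142) = -314/(-2142) = -314*(-1/2142) = 157/1071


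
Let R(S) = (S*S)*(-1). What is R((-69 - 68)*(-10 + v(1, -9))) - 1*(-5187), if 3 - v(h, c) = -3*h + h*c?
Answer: -464038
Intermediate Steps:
v(h, c) = 3 + 3*h - c*h (v(h, c) = 3 - (-3*h + h*c) = 3 - (-3*h + c*h) = 3 + (3*h - c*h) = 3 + 3*h - c*h)
R(S) = -S² (R(S) = S²*(-1) = -S²)
R((-69 - 68)*(-10 + v(1, -9))) - 1*(-5187) = -((-69 - 68)*(-10 + (3 + 3*1 - 1*(-9)*1)))² - 1*(-5187) = -(-137*(-10 + (3 + 3 + 9)))² + 5187 = -(-137*(-10 + 15))² + 5187 = -(-137*5)² + 5187 = -1*(-685)² + 5187 = -1*469225 + 5187 = -469225 + 5187 = -464038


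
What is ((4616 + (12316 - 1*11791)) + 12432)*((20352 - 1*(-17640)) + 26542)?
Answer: 1134055982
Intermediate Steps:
((4616 + (12316 - 1*11791)) + 12432)*((20352 - 1*(-17640)) + 26542) = ((4616 + (12316 - 11791)) + 12432)*((20352 + 17640) + 26542) = ((4616 + 525) + 12432)*(37992 + 26542) = (5141 + 12432)*64534 = 17573*64534 = 1134055982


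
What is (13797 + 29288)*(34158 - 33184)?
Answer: 41964790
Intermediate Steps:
(13797 + 29288)*(34158 - 33184) = 43085*974 = 41964790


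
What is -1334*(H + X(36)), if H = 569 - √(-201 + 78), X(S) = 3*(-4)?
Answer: -743038 + 1334*I*√123 ≈ -7.4304e+5 + 14795.0*I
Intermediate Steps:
X(S) = -12
H = 569 - I*√123 (H = 569 - √(-123) = 569 - I*√123 ≈ 569.0 - 11.091*I)
-1334*(H + X(36)) = -1334*((569 - I*√123) - 12) = -1334*(557 - I*√123) = -743038 + 1334*I*√123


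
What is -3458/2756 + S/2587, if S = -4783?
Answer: -851069/274222 ≈ -3.1036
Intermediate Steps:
-3458/2756 + S/2587 = -3458/2756 - 4783/2587 = -3458*1/2756 - 4783*1/2587 = -133/106 - 4783/2587 = -851069/274222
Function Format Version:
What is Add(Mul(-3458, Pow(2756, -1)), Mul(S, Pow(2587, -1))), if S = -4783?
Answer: Rational(-851069, 274222) ≈ -3.1036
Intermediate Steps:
Add(Mul(-3458, Pow(2756, -1)), Mul(S, Pow(2587, -1))) = Add(Mul(-3458, Pow(2756, -1)), Mul(-4783, Pow(2587, -1))) = Add(Mul(-3458, Rational(1, 2756)), Mul(-4783, Rational(1, 2587))) = Add(Rational(-133, 106), Rational(-4783, 2587)) = Rational(-851069, 274222)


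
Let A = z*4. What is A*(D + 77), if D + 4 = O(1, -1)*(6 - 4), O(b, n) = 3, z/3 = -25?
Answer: -23700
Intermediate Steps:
z = -75 (z = 3*(-25) = -75)
D = 2 (D = -4 + 3*(6 - 4) = -4 + 3*2 = -4 + 6 = 2)
A = -300 (A = -75*4 = -300)
A*(D + 77) = -300*(2 + 77) = -300*79 = -23700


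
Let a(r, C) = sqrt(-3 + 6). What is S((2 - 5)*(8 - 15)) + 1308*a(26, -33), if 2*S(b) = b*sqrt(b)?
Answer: 1308*sqrt(3) + 21*sqrt(21)/2 ≈ 2313.6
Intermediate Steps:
S(b) = b**(3/2)/2 (S(b) = (b*sqrt(b))/2 = b**(3/2)/2)
a(r, C) = sqrt(3)
S((2 - 5)*(8 - 15)) + 1308*a(26, -33) = ((2 - 5)*(8 - 15))**(3/2)/2 + 1308*sqrt(3) = (-3*(-7))**(3/2)/2 + 1308*sqrt(3) = 21**(3/2)/2 + 1308*sqrt(3) = (21*sqrt(21))/2 + 1308*sqrt(3) = 21*sqrt(21)/2 + 1308*sqrt(3) = 1308*sqrt(3) + 21*sqrt(21)/2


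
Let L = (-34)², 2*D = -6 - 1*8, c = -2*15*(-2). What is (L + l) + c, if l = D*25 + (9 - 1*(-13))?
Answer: 1063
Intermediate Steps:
c = 60 (c = -30*(-2) = 60)
D = -7 (D = (-6 - 1*8)/2 = (-6 - 8)/2 = (½)*(-14) = -7)
l = -153 (l = -7*25 + (9 - 1*(-13)) = -175 + (9 + 13) = -175 + 22 = -153)
L = 1156
(L + l) + c = (1156 - 153) + 60 = 1003 + 60 = 1063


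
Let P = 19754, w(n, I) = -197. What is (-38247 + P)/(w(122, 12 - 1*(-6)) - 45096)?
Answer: 18493/45293 ≈ 0.40830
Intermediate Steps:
(-38247 + P)/(w(122, 12 - 1*(-6)) - 45096) = (-38247 + 19754)/(-197 - 45096) = -18493/(-45293) = -18493*(-1/45293) = 18493/45293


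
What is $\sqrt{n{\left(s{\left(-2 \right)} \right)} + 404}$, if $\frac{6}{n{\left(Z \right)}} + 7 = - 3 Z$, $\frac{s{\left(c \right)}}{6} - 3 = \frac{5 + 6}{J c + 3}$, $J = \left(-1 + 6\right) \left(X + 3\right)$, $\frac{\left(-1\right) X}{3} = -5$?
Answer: $\frac{7 \sqrt{102888026}}{3533} \approx 20.097$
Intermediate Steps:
$X = 15$ ($X = \left(-3\right) \left(-5\right) = 15$)
$J = 90$ ($J = \left(-1 + 6\right) \left(15 + 3\right) = 5 \cdot 18 = 90$)
$s{\left(c \right)} = 18 + \frac{66}{3 + 90 c}$ ($s{\left(c \right)} = 18 + 6 \frac{5 + 6}{90 c + 3} = 18 + 6 \frac{11}{3 + 90 c} = 18 + \frac{66}{3 + 90 c}$)
$n{\left(Z \right)} = \frac{6}{-7 - 3 Z}$
$\sqrt{n{\left(s{\left(-2 \right)} \right)} + 404} = \sqrt{- \frac{6}{7 + 3 \frac{20 \left(2 + 27 \left(-2\right)\right)}{1 + 30 \left(-2\right)}} + 404} = \sqrt{- \frac{6}{7 + 3 \frac{20 \left(2 - 54\right)}{1 - 60}} + 404} = \sqrt{- \frac{6}{7 + 3 \cdot 20 \frac{1}{-59} \left(-52\right)} + 404} = \sqrt{- \frac{6}{7 + 3 \cdot 20 \left(- \frac{1}{59}\right) \left(-52\right)} + 404} = \sqrt{- \frac{6}{7 + 3 \cdot \frac{1040}{59}} + 404} = \sqrt{- \frac{6}{7 + \frac{3120}{59}} + 404} = \sqrt{- \frac{6}{\frac{3533}{59}} + 404} = \sqrt{\left(-6\right) \frac{59}{3533} + 404} = \sqrt{- \frac{354}{3533} + 404} = \sqrt{\frac{1426978}{3533}} = \frac{7 \sqrt{102888026}}{3533}$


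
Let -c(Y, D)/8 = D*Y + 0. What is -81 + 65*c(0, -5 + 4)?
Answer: -81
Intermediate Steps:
c(Y, D) = -8*D*Y (c(Y, D) = -8*(D*Y + 0) = -8*D*Y)
-81 + 65*c(0, -5 + 4) = -81 + 65*(-8*(-5 + 4)*0) = -81 + 65*(-8*(-1)*0) = -81 + 65*0 = -81 + 0 = -81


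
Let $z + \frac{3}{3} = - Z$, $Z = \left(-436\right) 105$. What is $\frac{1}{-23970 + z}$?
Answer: $\frac{1}{21809} \approx 4.5853 \cdot 10^{-5}$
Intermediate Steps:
$Z = -45780$
$z = 45779$ ($z = -1 - -45780 = -1 + 45780 = 45779$)
$\frac{1}{-23970 + z} = \frac{1}{-23970 + 45779} = \frac{1}{21809}$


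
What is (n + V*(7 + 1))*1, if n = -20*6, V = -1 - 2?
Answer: -144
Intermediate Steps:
V = -3
n = -120
(n + V*(7 + 1))*1 = (-120 - 3*(7 + 1))*1 = (-120 - 3*8)*1 = (-120 - 24)*1 = -144*1 = -144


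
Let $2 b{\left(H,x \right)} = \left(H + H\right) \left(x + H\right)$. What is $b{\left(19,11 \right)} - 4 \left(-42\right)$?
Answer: $738$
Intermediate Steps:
$b{\left(H,x \right)} = H \left(H + x\right)$ ($b{\left(H,x \right)} = \frac{\left(H + H\right) \left(x + H\right)}{2} = \frac{2 H \left(H + x\right)}{2} = H \left(H + x\right)$)
$b{\left(19,11 \right)} - 4 \left(-42\right) = 19 \left(19 + 11\right) - 4 \left(-42\right) = 19 \cdot 30 - -168 = 570 + 168 = 738$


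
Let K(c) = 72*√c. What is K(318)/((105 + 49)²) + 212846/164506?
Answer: 106423/82253 + 18*√318/5929 ≈ 1.3480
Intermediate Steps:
K(318)/((105 + 49)²) + 212846/164506 = (72*√318)/((105 + 49)²) + 212846/164506 = (72*√318)/(154²) + 212846*(1/164506) = (72*√318)/23716 + 106423/82253 = (72*√318)*(1/23716) + 106423/82253 = 18*√318/5929 + 106423/82253 = 106423/82253 + 18*√318/5929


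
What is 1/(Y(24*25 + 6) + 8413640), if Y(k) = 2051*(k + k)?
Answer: 1/10899452 ≈ 9.1748e-8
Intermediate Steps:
Y(k) = 4102*k (Y(k) = 2051*(2*k) = 4102*k)
1/(Y(24*25 + 6) + 8413640) = 1/(4102*(24*25 + 6) + 8413640) = 1/(4102*(600 + 6) + 8413640) = 1/(4102*606 + 8413640) = 1/(2485812 + 8413640) = 1/10899452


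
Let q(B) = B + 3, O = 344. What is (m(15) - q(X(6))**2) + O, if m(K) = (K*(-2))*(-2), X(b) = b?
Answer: 323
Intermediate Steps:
q(B) = 3 + B
m(K) = 4*K (m(K) = -2*K*(-2) = 4*K)
(m(15) - q(X(6))**2) + O = (4*15 - (3 + 6)**2) + 344 = (60 - 1*9**2) + 344 = (60 - 1*81) + 344 = (60 - 81) + 344 = -21 + 344 = 323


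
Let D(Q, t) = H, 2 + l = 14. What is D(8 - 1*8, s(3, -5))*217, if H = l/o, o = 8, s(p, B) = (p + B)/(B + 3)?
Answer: 651/2 ≈ 325.50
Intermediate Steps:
s(p, B) = (B + p)/(3 + B)
l = 12 (l = -2 + 14 = 12)
H = 3/2 (H = 12/8 = 12*(⅛) = 3/2 ≈ 1.5000)
D(Q, t) = 3/2
D(8 - 1*8, s(3, -5))*217 = (3/2)*217 = 651/2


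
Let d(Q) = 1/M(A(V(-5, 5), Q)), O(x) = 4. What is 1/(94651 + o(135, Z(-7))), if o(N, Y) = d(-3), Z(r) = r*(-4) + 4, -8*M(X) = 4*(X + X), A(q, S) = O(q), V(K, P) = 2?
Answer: 4/378603 ≈ 1.0565e-5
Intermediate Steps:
A(q, S) = 4
M(X) = -X (M(X) = -(X + X)/2 = -2*X/2 = -X)
Z(r) = 4 - 4*r (Z(r) = -4*r + 4 = 4 - 4*r)
d(Q) = -¼ (d(Q) = 1/(-1*4) = 1/(-4) = -¼)
o(N, Y) = -¼
1/(94651 + o(135, Z(-7))) = 1/(94651 - ¼) = 1/(378603/4) = 4/378603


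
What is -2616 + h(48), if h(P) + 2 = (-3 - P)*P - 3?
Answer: -5069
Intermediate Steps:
h(P) = -5 + P*(-3 - P) (h(P) = -2 + ((-3 - P)*P - 3) = -2 + (P*(-3 - P) - 3) = -2 + (-3 + P*(-3 - P)) = -5 + P*(-3 - P))
-2616 + h(48) = -2616 + (-5 - 1*48² - 3*48) = -2616 + (-5 - 1*2304 - 144) = -2616 + (-5 - 2304 - 144) = -2616 - 2453 = -5069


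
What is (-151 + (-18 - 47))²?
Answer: 46656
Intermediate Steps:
(-151 + (-18 - 47))² = (-151 - 65)² = (-216)² = 46656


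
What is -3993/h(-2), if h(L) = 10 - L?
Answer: -1331/4 ≈ -332.75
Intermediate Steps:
-3993/h(-2) = -3993/(10 - 1*(-2)) = -3993/(10 + 2) = -3993/12 = -3993*1/12 = -1331/4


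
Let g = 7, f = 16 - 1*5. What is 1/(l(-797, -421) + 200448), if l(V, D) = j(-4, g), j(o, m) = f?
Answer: 1/200459 ≈ 4.9885e-6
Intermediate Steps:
f = 11 (f = 16 - 5 = 11)
j(o, m) = 11
l(V, D) = 11
1/(l(-797, -421) + 200448) = 1/(11 + 200448) = 1/200459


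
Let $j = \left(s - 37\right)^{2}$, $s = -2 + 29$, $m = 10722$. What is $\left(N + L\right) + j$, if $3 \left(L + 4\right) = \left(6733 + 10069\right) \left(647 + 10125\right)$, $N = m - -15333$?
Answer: $\frac{181069597}{3} \approx 6.0357 \cdot 10^{7}$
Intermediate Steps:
$N = 26055$ ($N = 10722 - -15333 = 10722 + 15333 = 26055$)
$s = 27$
$L = \frac{180991132}{3}$ ($L = -4 + \frac{\left(6733 + 10069\right) \left(647 + 10125\right)}{3} = -4 + \frac{16802 \cdot 10772}{3} = -4 + \frac{1}{3} \cdot 180991144 = -4 + \frac{180991144}{3} = \frac{180991132}{3} \approx 6.033 \cdot 10^{7}$)
$j = 100$ ($j = \left(27 - 37\right)^{2} = \left(-10\right)^{2} = 100$)
$\left(N + L\right) + j = \left(26055 + \frac{180991132}{3}\right) + 100 = \frac{181069297}{3} + 100 = \frac{181069597}{3}$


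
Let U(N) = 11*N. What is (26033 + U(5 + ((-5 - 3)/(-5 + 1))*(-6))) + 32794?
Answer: 58750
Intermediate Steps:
(26033 + U(5 + ((-5 - 3)/(-5 + 1))*(-6))) + 32794 = (26033 + 11*(5 + ((-5 - 3)/(-5 + 1))*(-6))) + 32794 = (26033 + 11*(5 - 8/(-4)*(-6))) + 32794 = (26033 + 11*(5 - 8*(-¼)*(-6))) + 32794 = (26033 + 11*(5 + 2*(-6))) + 32794 = (26033 + 11*(5 - 12)) + 32794 = (26033 + 11*(-7)) + 32794 = (26033 - 77) + 32794 = 25956 + 32794 = 58750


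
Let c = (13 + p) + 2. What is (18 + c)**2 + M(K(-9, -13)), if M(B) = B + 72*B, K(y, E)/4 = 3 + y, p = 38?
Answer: 3289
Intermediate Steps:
K(y, E) = 12 + 4*y (K(y, E) = 4*(3 + y) = 12 + 4*y)
c = 53 (c = (13 + 38) + 2 = 51 + 2 = 53)
M(B) = 73*B
(18 + c)**2 + M(K(-9, -13)) = (18 + 53)**2 + 73*(12 + 4*(-9)) = 71**2 + 73*(12 - 36) = 5041 + 73*(-24) = 5041 - 1752 = 3289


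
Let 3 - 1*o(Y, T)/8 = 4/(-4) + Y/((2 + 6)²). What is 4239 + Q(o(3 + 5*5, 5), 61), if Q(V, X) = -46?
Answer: 4193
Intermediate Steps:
o(Y, T) = 32 - Y/8 (o(Y, T) = 24 - 8*(4/(-4) + Y/((2 + 6)²)) = 24 - 8*(4*(-¼) + Y/(8²)) = 24 - 8*(-1 + Y/64) = 24 + (8 - Y/8) = 32 - Y/8)
4239 + Q(o(3 + 5*5, 5), 61) = 4239 - 46 = 4193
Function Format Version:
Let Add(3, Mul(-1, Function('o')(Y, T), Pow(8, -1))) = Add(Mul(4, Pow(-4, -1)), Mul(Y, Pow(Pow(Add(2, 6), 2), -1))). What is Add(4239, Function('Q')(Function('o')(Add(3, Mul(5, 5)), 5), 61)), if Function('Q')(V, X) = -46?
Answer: 4193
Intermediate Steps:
Function('o')(Y, T) = Add(32, Mul(Rational(-1, 8), Y)) (Function('o')(Y, T) = Add(24, Mul(-8, Add(Mul(4, Pow(-4, -1)), Mul(Y, Pow(Pow(Add(2, 6), 2), -1))))) = Add(24, Mul(-8, Add(Mul(4, Rational(-1, 4)), Mul(Y, Pow(Pow(8, 2), -1))))) = Add(24, Mul(-8, Add(-1, Mul(Y, Pow(64, -1))))) = Add(24, Mul(-8, Add(-1, Mul(Y, Rational(1, 64))))) = Add(24, Mul(-8, Add(-1, Mul(Rational(1, 64), Y)))) = Add(24, Add(8, Mul(Rational(-1, 8), Y))) = Add(32, Mul(Rational(-1, 8), Y)))
Add(4239, Function('Q')(Function('o')(Add(3, Mul(5, 5)), 5), 61)) = Add(4239, -46) = 4193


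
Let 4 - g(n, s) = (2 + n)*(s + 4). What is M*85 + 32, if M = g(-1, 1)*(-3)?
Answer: 287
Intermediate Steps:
g(n, s) = 4 - (2 + n)*(4 + s) (g(n, s) = 4 - (2 + n)*(s + 4) = 4 - (2 + n)*(4 + s))
M = 3 (M = (-4 - 4*(-1) - 2*1 - 1*(-1)*1)*(-3) = (-4 + 4 - 2 + 1)*(-3) = -1*(-3) = 3)
M*85 + 32 = 3*85 + 32 = 255 + 32 = 287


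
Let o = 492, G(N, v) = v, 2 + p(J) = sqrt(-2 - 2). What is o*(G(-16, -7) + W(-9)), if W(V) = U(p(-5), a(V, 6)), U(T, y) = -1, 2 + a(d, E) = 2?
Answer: -3936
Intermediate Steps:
a(d, E) = 0 (a(d, E) = -2 + 2 = 0)
p(J) = -2 + 2*I (p(J) = -2 + sqrt(-2 - 2) = -2 + sqrt(-4) = -2 + 2*I)
W(V) = -1
o*(G(-16, -7) + W(-9)) = 492*(-7 - 1) = 492*(-8) = -3936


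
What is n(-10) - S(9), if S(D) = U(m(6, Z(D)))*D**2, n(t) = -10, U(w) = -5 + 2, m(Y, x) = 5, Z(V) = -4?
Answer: 233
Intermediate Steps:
U(w) = -3
S(D) = -3*D**2
n(-10) - S(9) = -10 - (-3)*9**2 = -10 - (-3)*81 = -10 - 1*(-243) = -10 + 243 = 233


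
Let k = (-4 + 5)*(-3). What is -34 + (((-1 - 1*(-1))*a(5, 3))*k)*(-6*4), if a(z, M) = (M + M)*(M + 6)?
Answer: -34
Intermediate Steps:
a(z, M) = 2*M*(6 + M) (a(z, M) = (2*M)*(6 + M) = 2*M*(6 + M))
k = -3 (k = 1*(-3) = -3)
-34 + (((-1 - 1*(-1))*a(5, 3))*k)*(-6*4) = -34 + (((-1 - 1*(-1))*(2*3*(6 + 3)))*(-3))*(-6*4) = -34 + (((-1 + 1)*(2*3*9))*(-3))*(-24) = -34 + ((0*54)*(-3))*(-24) = -34 + (0*(-3))*(-24) = -34 + 0*(-24) = -34 + 0 = -34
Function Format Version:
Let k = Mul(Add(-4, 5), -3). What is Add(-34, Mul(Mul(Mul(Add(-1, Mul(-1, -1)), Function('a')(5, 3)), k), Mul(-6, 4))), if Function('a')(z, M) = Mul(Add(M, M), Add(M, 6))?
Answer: -34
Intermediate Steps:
Function('a')(z, M) = Mul(2, M, Add(6, M)) (Function('a')(z, M) = Mul(Mul(2, M), Add(6, M)) = Mul(2, M, Add(6, M)))
k = -3 (k = Mul(1, -3) = -3)
Add(-34, Mul(Mul(Mul(Add(-1, Mul(-1, -1)), Function('a')(5, 3)), k), Mul(-6, 4))) = Add(-34, Mul(Mul(Mul(Add(-1, Mul(-1, -1)), Mul(2, 3, Add(6, 3))), -3), Mul(-6, 4))) = Add(-34, Mul(Mul(Mul(Add(-1, 1), Mul(2, 3, 9)), -3), -24)) = Add(-34, Mul(Mul(Mul(0, 54), -3), -24)) = Add(-34, Mul(Mul(0, -3), -24)) = Add(-34, Mul(0, -24)) = Add(-34, 0) = -34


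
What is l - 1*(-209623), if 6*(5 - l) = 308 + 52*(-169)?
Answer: 633124/3 ≈ 2.1104e+5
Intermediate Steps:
l = 4255/3 (l = 5 - (308 + 52*(-169))/6 = 5 - (308 - 8788)/6 = 5 - ⅙*(-8480) = 5 + 4240/3 = 4255/3 ≈ 1418.3)
l - 1*(-209623) = 4255/3 - 1*(-209623) = 4255/3 + 209623 = 633124/3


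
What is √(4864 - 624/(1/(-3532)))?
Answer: 8*√34513 ≈ 1486.2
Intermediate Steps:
√(4864 - 624/(1/(-3532))) = √(4864 - 624/(-1/3532)) = √(4864 - 624*(-3532)) = √(4864 + 2203968) = √2208832 = 8*√34513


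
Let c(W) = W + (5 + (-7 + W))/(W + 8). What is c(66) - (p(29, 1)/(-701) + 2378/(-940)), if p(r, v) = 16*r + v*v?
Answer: 854034223/12190390 ≈ 70.058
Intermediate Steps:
p(r, v) = v² + 16*r (p(r, v) = 16*r + v² = v² + 16*r)
c(W) = W + (-2 + W)/(8 + W)
c(66) - (p(29, 1)/(-701) + 2378/(-940)) = (-2 + 66² + 9*66)/(8 + 66) - ((1² + 16*29)/(-701) + 2378/(-940)) = (-2 + 4356 + 594)/74 - ((1 + 464)*(-1/701) + 2378*(-1/940)) = (1/74)*4948 - (465*(-1/701) - 1189/470) = 2474/37 - (-465/701 - 1189/470) = 2474/37 - 1*(-1052039/329470) = 2474/37 + 1052039/329470 = 854034223/12190390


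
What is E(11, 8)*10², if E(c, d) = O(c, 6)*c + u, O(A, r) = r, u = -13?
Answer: 5300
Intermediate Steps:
E(c, d) = -13 + 6*c (E(c, d) = 6*c - 13 = -13 + 6*c)
E(11, 8)*10² = (-13 + 6*11)*10² = (-13 + 66)*100 = 53*100 = 5300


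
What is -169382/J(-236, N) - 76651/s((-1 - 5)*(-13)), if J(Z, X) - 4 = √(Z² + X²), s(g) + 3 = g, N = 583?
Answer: -30269944819/29667675 - 169382*√395585/395569 ≈ -1289.6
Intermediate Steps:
s(g) = -3 + g
J(Z, X) = 4 + √(X² + Z²) (J(Z, X) = 4 + √(Z² + X²) = 4 + √(X² + Z²))
-169382/J(-236, N) - 76651/s((-1 - 5)*(-13)) = -169382/(4 + √(583² + (-236)²)) - 76651/(-3 + (-1 - 5)*(-13)) = -169382/(4 + √(339889 + 55696)) - 76651/(-3 - 6*(-13)) = -169382/(4 + √395585) - 76651/(-3 + 78) = -169382/(4 + √395585) - 76651/75 = -76651/75 - 169382/(4 + √395585)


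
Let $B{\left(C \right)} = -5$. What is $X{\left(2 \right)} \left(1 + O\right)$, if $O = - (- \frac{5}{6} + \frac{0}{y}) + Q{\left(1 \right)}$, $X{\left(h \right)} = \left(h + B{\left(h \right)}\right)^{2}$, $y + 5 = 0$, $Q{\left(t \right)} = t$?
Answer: $\frac{51}{2} \approx 25.5$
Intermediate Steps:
$y = -5$ ($y = -5 + 0 = -5$)
$X{\left(h \right)} = \left(-5 + h\right)^{2}$ ($X{\left(h \right)} = \left(h - 5\right)^{2} = \left(-5 + h\right)^{2}$)
$O = \frac{11}{6}$ ($O = - (- \frac{5}{6} + \frac{0}{-5}) + 1 = - (\left(-5\right) \frac{1}{6} + 0 \left(- \frac{1}{5}\right)) + 1 = - (- \frac{5}{6} + 0) + 1 = \left(-1\right) \left(- \frac{5}{6}\right) + 1 = \frac{5}{6} + 1 = \frac{11}{6} \approx 1.8333$)
$X{\left(2 \right)} \left(1 + O\right) = \left(-5 + 2\right)^{2} \left(1 + \frac{11}{6}\right) = \left(-3\right)^{2} \cdot \frac{17}{6} = 9 \cdot \frac{17}{6} = \frac{51}{2}$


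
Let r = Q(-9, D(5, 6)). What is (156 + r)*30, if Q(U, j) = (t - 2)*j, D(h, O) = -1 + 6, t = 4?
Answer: 4980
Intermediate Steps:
D(h, O) = 5
Q(U, j) = 2*j (Q(U, j) = (4 - 2)*j = 2*j)
r = 10 (r = 2*5 = 10)
(156 + r)*30 = (156 + 10)*30 = 166*30 = 4980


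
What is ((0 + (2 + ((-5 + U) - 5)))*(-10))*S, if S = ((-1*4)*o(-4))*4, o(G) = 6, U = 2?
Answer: -5760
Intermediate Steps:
S = -96 (S = (-1*4*6)*4 = -4*6*4 = -24*4 = -96)
((0 + (2 + ((-5 + U) - 5)))*(-10))*S = ((0 + (2 + ((-5 + 2) - 5)))*(-10))*(-96) = ((0 + (2 + (-3 - 5)))*(-10))*(-96) = ((0 + (2 - 8))*(-10))*(-96) = ((0 - 6)*(-10))*(-96) = -6*(-10)*(-96) = 60*(-96) = -5760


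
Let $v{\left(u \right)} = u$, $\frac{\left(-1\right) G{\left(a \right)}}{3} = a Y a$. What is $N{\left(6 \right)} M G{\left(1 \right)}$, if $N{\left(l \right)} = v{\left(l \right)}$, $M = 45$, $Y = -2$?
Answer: $1620$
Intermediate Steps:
$G{\left(a \right)} = 6 a^{2}$ ($G{\left(a \right)} = - 3 a \left(-2\right) a = - 3 - 2 a a = - 3 \left(- 2 a^{2}\right) = 6 a^{2}$)
$N{\left(l \right)} = l$
$N{\left(6 \right)} M G{\left(1 \right)} = 6 \cdot 45 \cdot 6 \cdot 1^{2} = 270 \cdot 6 \cdot 1 = 270 \cdot 6 = 1620$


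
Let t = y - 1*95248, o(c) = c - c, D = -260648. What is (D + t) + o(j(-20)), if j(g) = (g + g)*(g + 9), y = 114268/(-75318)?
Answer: -13402744598/37659 ≈ -3.5590e+5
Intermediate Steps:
y = -57134/37659 (y = 114268*(-1/75318) = -57134/37659 ≈ -1.5171)
j(g) = 2*g*(9 + g) (j(g) = (2*g)*(9 + g) = 2*g*(9 + g))
o(c) = 0
t = -3587001566/37659 (t = -57134/37659 - 1*95248 = -57134/37659 - 95248 = -3587001566/37659 ≈ -95250.)
(D + t) + o(j(-20)) = (-260648 - 3587001566/37659) + 0 = -13402744598/37659 + 0 = -13402744598/37659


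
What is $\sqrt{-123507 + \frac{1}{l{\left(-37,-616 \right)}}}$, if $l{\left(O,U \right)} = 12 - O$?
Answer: $\frac{i \sqrt{6051842}}{7} \approx 351.44 i$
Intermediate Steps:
$\sqrt{-123507 + \frac{1}{l{\left(-37,-616 \right)}}} = \sqrt{-123507 + \frac{1}{12 - -37}} = \sqrt{-123507 + \frac{1}{12 + 37}} = \sqrt{-123507 + \frac{1}{49}} = \sqrt{- \frac{6051842}{49}} = \frac{i \sqrt{6051842}}{7}$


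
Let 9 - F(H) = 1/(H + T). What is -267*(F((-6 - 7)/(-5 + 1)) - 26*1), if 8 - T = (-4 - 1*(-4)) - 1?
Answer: 223479/49 ≈ 4560.8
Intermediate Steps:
T = 9 (T = 8 - ((-4 - 1*(-4)) - 1) = 8 - ((-4 + 4) - 1) = 8 - (0 - 1) = 8 - 1*(-1) = 8 + 1 = 9)
F(H) = 9 - 1/(9 + H) (F(H) = 9 - 1/(H + 9) = 9 - 1/(9 + H))
-267*(F((-6 - 7)/(-5 + 1)) - 26*1) = -267*((80 + 9*((-6 - 7)/(-5 + 1)))/(9 + (-6 - 7)/(-5 + 1)) - 26*1) = -267*((80 + 9*(-13/(-4)))/(9 - 13/(-4)) - 26) = -267*((80 + 9*(-13*(-1/4)))/(9 - 13*(-1/4)) - 26) = -267*((80 + 9*(13/4))/(9 + 13/4) - 26) = -267*((80 + 117/4)/(49/4) - 26) = -267*((4/49)*(437/4) - 26) = -267*(437/49 - 26) = -267*(-837/49) = 223479/49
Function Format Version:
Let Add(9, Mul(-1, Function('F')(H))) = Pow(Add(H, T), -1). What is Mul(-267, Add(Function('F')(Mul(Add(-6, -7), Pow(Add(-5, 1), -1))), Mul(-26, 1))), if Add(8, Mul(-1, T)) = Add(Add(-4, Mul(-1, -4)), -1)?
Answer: Rational(223479, 49) ≈ 4560.8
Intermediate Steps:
T = 9 (T = Add(8, Mul(-1, Add(Add(-4, Mul(-1, -4)), -1))) = Add(8, Mul(-1, Add(Add(-4, 4), -1))) = Add(8, Mul(-1, Add(0, -1))) = Add(8, Mul(-1, -1)) = Add(8, 1) = 9)
Function('F')(H) = Add(9, Mul(-1, Pow(Add(9, H), -1))) (Function('F')(H) = Add(9, Mul(-1, Pow(Add(H, 9), -1))) = Add(9, Mul(-1, Pow(Add(9, H), -1))))
Mul(-267, Add(Function('F')(Mul(Add(-6, -7), Pow(Add(-5, 1), -1))), Mul(-26, 1))) = Mul(-267, Add(Mul(Pow(Add(9, Mul(Add(-6, -7), Pow(Add(-5, 1), -1))), -1), Add(80, Mul(9, Mul(Add(-6, -7), Pow(Add(-5, 1), -1))))), Mul(-26, 1))) = Mul(-267, Add(Mul(Pow(Add(9, Mul(-13, Pow(-4, -1))), -1), Add(80, Mul(9, Mul(-13, Pow(-4, -1))))), -26)) = Mul(-267, Add(Mul(Pow(Add(9, Mul(-13, Rational(-1, 4))), -1), Add(80, Mul(9, Mul(-13, Rational(-1, 4))))), -26)) = Mul(-267, Add(Mul(Pow(Add(9, Rational(13, 4)), -1), Add(80, Mul(9, Rational(13, 4)))), -26)) = Mul(-267, Add(Mul(Pow(Rational(49, 4), -1), Add(80, Rational(117, 4))), -26)) = Mul(-267, Add(Mul(Rational(4, 49), Rational(437, 4)), -26)) = Mul(-267, Add(Rational(437, 49), -26)) = Mul(-267, Rational(-837, 49)) = Rational(223479, 49)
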